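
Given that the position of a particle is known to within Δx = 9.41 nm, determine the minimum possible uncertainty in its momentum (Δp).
5.603 × 10^-27 kg·m/s

Using the Heisenberg uncertainty principle:
ΔxΔp ≥ ℏ/2

The minimum uncertainty in momentum is:
Δp_min = ℏ/(2Δx)
Δp_min = (1.055e-34 J·s) / (2 × 9.410e-09 m)
Δp_min = 5.603e-27 kg·m/s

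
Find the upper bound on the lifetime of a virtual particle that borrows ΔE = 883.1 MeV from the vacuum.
3.727 × 10^-25 s

Using the energy-time uncertainty principle:
ΔEΔt ≥ ℏ/2

For a virtual particle borrowing energy ΔE, the maximum lifetime is:
Δt_max = ℏ/(2ΔE)

Converting energy:
ΔE = 883.1 MeV = 1.415e-10 J

Δt_max = (1.055e-34 J·s) / (2 × 1.415e-10 J)
Δt_max = 3.727e-25 s = 3.727 × 10^-25 s

Virtual particles with higher borrowed energy exist for shorter times.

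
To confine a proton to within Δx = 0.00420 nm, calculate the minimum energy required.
294.073 meV

Localizing a particle requires giving it sufficient momentum uncertainty:

1. From uncertainty principle: Δp ≥ ℏ/(2Δx)
   Δp_min = (1.055e-34 J·s) / (2 × 4.200e-12 m)
   Δp_min = 1.255e-23 kg·m/s

2. This momentum uncertainty corresponds to kinetic energy:
   KE ≈ (Δp)²/(2m) = (1.255e-23)²/(2 × 1.673e-27 kg)
   KE = 4.712e-20 J = 294.073 meV

Tighter localization requires more energy.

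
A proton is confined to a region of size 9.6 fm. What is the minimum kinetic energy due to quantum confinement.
56.287 keV

Using the uncertainty principle:

1. Position uncertainty: Δx ≈ 9.600e-15 m
2. Minimum momentum uncertainty: Δp = ℏ/(2Δx) = 5.493e-21 kg·m/s
3. Minimum kinetic energy:
   KE = (Δp)²/(2m) = (5.493e-21)²/(2 × 1.673e-27 kg)
   KE = 9.018e-15 J = 56.287 keV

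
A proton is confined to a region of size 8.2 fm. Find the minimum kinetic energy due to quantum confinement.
77.148 keV

Using the uncertainty principle:

1. Position uncertainty: Δx ≈ 8.200e-15 m
2. Minimum momentum uncertainty: Δp = ℏ/(2Δx) = 6.430e-21 kg·m/s
3. Minimum kinetic energy:
   KE = (Δp)²/(2m) = (6.430e-21)²/(2 × 1.673e-27 kg)
   KE = 1.236e-14 J = 77.148 keV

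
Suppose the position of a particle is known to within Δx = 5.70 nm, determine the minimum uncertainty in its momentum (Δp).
9.251 × 10^-27 kg·m/s

Using the Heisenberg uncertainty principle:
ΔxΔp ≥ ℏ/2

The minimum uncertainty in momentum is:
Δp_min = ℏ/(2Δx)
Δp_min = (1.055e-34 J·s) / (2 × 5.700e-09 m)
Δp_min = 9.251e-27 kg·m/s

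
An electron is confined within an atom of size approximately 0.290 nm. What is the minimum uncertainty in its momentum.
1.818 × 10^-25 kg·m/s

Using the Heisenberg uncertainty principle:
ΔxΔp ≥ ℏ/2

With Δx ≈ L = 2.900e-10 m (the confinement size):
Δp_min = ℏ/(2Δx)
Δp_min = (1.055e-34 J·s) / (2 × 2.900e-10 m)
Δp_min = 1.818e-25 kg·m/s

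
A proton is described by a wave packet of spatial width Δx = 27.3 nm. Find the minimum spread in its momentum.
1.931 × 10^-27 kg·m/s

For a wave packet, the spatial width Δx and momentum spread Δp are related by the uncertainty principle:
ΔxΔp ≥ ℏ/2

The minimum momentum spread is:
Δp_min = ℏ/(2Δx)
Δp_min = (1.055e-34 J·s) / (2 × 2.730e-08 m)
Δp_min = 1.931e-27 kg·m/s

A wave packet cannot have both a well-defined position and well-defined momentum.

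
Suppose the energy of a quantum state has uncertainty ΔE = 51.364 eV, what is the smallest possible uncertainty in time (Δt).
6.407 as

Using the energy-time uncertainty principle:
ΔEΔt ≥ ℏ/2

The minimum uncertainty in time is:
Δt_min = ℏ/(2ΔE)
Δt_min = (1.055e-34 J·s) / (2 × 8.229e-18 J)
Δt_min = 6.407e-18 s = 6.407 as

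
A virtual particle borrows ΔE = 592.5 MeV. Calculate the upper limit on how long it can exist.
5.555 × 10^-25 s

Using the energy-time uncertainty principle:
ΔEΔt ≥ ℏ/2

For a virtual particle borrowing energy ΔE, the maximum lifetime is:
Δt_max = ℏ/(2ΔE)

Converting energy:
ΔE = 592.5 MeV = 9.493e-11 J

Δt_max = (1.055e-34 J·s) / (2 × 9.493e-11 J)
Δt_max = 5.555e-25 s = 5.555 × 10^-25 s

Virtual particles with higher borrowed energy exist for shorter times.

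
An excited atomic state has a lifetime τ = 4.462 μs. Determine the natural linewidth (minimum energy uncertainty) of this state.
73.758 peV

Using the energy-time uncertainty principle:
ΔEΔt ≥ ℏ/2

The lifetime τ represents the time uncertainty Δt.
The natural linewidth (minimum energy uncertainty) is:

ΔE = ℏ/(2τ)
ΔE = (1.055e-34 J·s) / (2 × 4.462e-06 s)
ΔE = 1.182e-29 J = 73.758 peV

This natural linewidth limits the precision of spectroscopic measurements.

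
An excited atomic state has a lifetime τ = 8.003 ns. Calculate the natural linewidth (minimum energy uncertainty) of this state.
41.123 neV

Using the energy-time uncertainty principle:
ΔEΔt ≥ ℏ/2

The lifetime τ represents the time uncertainty Δt.
The natural linewidth (minimum energy uncertainty) is:

ΔE = ℏ/(2τ)
ΔE = (1.055e-34 J·s) / (2 × 8.003e-09 s)
ΔE = 6.589e-27 J = 41.123 neV

This natural linewidth limits the precision of spectroscopic measurements.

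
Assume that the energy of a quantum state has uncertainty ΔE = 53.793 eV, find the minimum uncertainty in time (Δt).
6.118 as

Using the energy-time uncertainty principle:
ΔEΔt ≥ ℏ/2

The minimum uncertainty in time is:
Δt_min = ℏ/(2ΔE)
Δt_min = (1.055e-34 J·s) / (2 × 8.619e-18 J)
Δt_min = 6.118e-18 s = 6.118 as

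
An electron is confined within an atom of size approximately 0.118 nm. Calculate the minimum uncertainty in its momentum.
4.469 × 10^-25 kg·m/s

Using the Heisenberg uncertainty principle:
ΔxΔp ≥ ℏ/2

With Δx ≈ L = 1.180e-10 m (the confinement size):
Δp_min = ℏ/(2Δx)
Δp_min = (1.055e-34 J·s) / (2 × 1.180e-10 m)
Δp_min = 4.469e-25 kg·m/s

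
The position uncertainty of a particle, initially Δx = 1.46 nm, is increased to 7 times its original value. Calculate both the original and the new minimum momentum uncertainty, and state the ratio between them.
Original Δp_min = 3.612 × 10^-26 kg·m/s; new Δp'_min = 5.159 × 10^-27 kg·m/s; ratio Δp'_min/Δp_min = 1/7.

From the uncertainty principle ΔxΔp ≥ ℏ/2, the minimum momentum uncertainty is Δp_min = ℏ/(2Δx).

Original (Δx = 1.46 nm = 1.460e-09 m):
Δp_min = (1.055e-34 J·s)/(2 × 1.460e-09 m) = 3.612e-26 kg·m/s

When Δx → 7Δx:
Δp'_min = ℏ/(2 × 7Δx) = (1/7) × ℏ/(2Δx) = (1/7) × Δp_min
Δp'_min = 1/7 × 3.612e-26 kg·m/s = 5.159e-27 kg·m/s

Since Δp_min ∝ 1/Δx, when Δx is increased to 7 times its original value, Δp_min decreases to 1/7 of its original value.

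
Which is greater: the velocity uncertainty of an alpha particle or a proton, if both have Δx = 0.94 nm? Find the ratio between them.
The proton has the larger minimum velocity uncertainty, by a ratio of 4.0.

For both particles, Δp_min = ℏ/(2Δx) = 5.609e-26 kg·m/s (same for both).

The velocity uncertainty is Δv = Δp/m:
- alpha particle: Δv = 5.609e-26 / 6.645e-27 = 8.442e+00 m/s = 8.442 m/s
- proton: Δv = 5.609e-26 / 1.673e-27 = 3.354e+01 m/s = 33.537 m/s

Ratio: 3.354e+01 / 8.442e+00 = 4.0

The lighter particle has larger velocity uncertainty because Δv ∝ 1/m.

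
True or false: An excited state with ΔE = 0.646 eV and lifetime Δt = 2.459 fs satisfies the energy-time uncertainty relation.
Yes, it satisfies the uncertainty relation.

Calculate the product ΔEΔt:
ΔE = 0.646 eV = 1.035e-19 J
ΔEΔt = (1.035e-19 J) × (2.459e-15 s)
ΔEΔt = 2.545e-34 J·s

Compare to the minimum allowed value ℏ/2:
ℏ/2 = 5.273e-35 J·s

Since ΔEΔt = 2.545e-34 J·s ≥ 5.273e-35 J·s = ℏ/2,
this satisfies the uncertainty relation.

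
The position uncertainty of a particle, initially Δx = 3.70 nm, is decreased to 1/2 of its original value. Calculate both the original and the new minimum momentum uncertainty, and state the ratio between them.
Original Δp_min = 1.425 × 10^-26 kg·m/s; new Δp'_min = 2.850 × 10^-26 kg·m/s; ratio Δp'_min/Δp_min = 2.

From the uncertainty principle ΔxΔp ≥ ℏ/2, the minimum momentum uncertainty is Δp_min = ℏ/(2Δx).

Original (Δx = 3.70 nm = 3.700e-09 m):
Δp_min = (1.055e-34 J·s)/(2 × 3.700e-09 m) = 1.425e-26 kg·m/s

When Δx → (1/2)Δx:
Δp'_min = ℏ/(2 × (1/2)Δx) = 2 × ℏ/(2Δx) = 2 × Δp_min
Δp'_min = 2 × 1.425e-26 kg·m/s = 2.850e-26 kg·m/s

Since Δp_min ∝ 1/Δx, when Δx is decreased to 1/2 of its original value, Δp_min increases to 2 times its original value.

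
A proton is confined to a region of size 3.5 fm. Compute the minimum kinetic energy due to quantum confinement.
423.466 keV

Using the uncertainty principle:

1. Position uncertainty: Δx ≈ 3.500e-15 m
2. Minimum momentum uncertainty: Δp = ℏ/(2Δx) = 1.507e-20 kg·m/s
3. Minimum kinetic energy:
   KE = (Δp)²/(2m) = (1.507e-20)²/(2 × 1.673e-27 kg)
   KE = 6.785e-14 J = 423.466 keV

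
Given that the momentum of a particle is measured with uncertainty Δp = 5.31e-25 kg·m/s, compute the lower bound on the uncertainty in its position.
99.301 pm

Using the Heisenberg uncertainty principle:
ΔxΔp ≥ ℏ/2

The minimum uncertainty in position is:
Δx_min = ℏ/(2Δp)
Δx_min = (1.055e-34 J·s) / (2 × 5.310e-25 kg·m/s)
Δx_min = 9.930e-11 m = 99.301 pm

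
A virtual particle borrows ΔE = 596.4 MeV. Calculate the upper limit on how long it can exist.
5.518 × 10^-25 s

Using the energy-time uncertainty principle:
ΔEΔt ≥ ℏ/2

For a virtual particle borrowing energy ΔE, the maximum lifetime is:
Δt_max = ℏ/(2ΔE)

Converting energy:
ΔE = 596.4 MeV = 9.555e-11 J

Δt_max = (1.055e-34 J·s) / (2 × 9.555e-11 J)
Δt_max = 5.518e-25 s = 5.518 × 10^-25 s

Virtual particles with higher borrowed energy exist for shorter times.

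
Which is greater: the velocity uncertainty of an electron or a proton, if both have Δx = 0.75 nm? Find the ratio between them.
The electron has the larger minimum velocity uncertainty, by a ratio of 1836.2.

For both particles, Δp_min = ℏ/(2Δx) = 7.030e-26 kg·m/s (same for both).

The velocity uncertainty is Δv = Δp/m:
- electron: Δv = 7.030e-26 / 9.109e-31 = 7.718e+04 m/s = 77.178 km/s
- proton: Δv = 7.030e-26 / 1.673e-27 = 4.203e+01 m/s = 42.033 m/s

Ratio: 7.718e+04 / 4.203e+01 = 1836.2

The lighter particle has larger velocity uncertainty because Δv ∝ 1/m.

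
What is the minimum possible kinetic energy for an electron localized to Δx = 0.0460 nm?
4.501 eV

Localizing a particle requires giving it sufficient momentum uncertainty:

1. From uncertainty principle: Δp ≥ ℏ/(2Δx)
   Δp_min = (1.055e-34 J·s) / (2 × 4.600e-11 m)
   Δp_min = 1.146e-24 kg·m/s

2. This momentum uncertainty corresponds to kinetic energy:
   KE ≈ (Δp)²/(2m) = (1.146e-24)²/(2 × 9.109e-31 kg)
   KE = 7.212e-19 J = 4.501 eV

Tighter localization requires more energy.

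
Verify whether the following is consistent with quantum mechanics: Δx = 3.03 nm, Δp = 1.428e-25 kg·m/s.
Yes, it satisfies the uncertainty principle.

Calculate the product ΔxΔp:
ΔxΔp = (3.030e-09 m) × (1.428e-25 kg·m/s)
ΔxΔp = 4.327e-34 J·s

Compare to the minimum allowed value ℏ/2:
ℏ/2 = 5.273e-35 J·s

Since ΔxΔp = 4.327e-34 J·s ≥ 5.273e-35 J·s = ℏ/2,
the measurement satisfies the uncertainty principle.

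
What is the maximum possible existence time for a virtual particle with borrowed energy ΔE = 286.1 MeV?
1.150 ys

Using the energy-time uncertainty principle:
ΔEΔt ≥ ℏ/2

For a virtual particle borrowing energy ΔE, the maximum lifetime is:
Δt_max = ℏ/(2ΔE)

Converting energy:
ΔE = 286.1 MeV = 4.584e-11 J

Δt_max = (1.055e-34 J·s) / (2 × 4.584e-11 J)
Δt_max = 1.150e-24 s = 1.150 ys

Virtual particles with higher borrowed energy exist for shorter times.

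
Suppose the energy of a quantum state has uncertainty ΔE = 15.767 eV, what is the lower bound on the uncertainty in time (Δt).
20.873 as

Using the energy-time uncertainty principle:
ΔEΔt ≥ ℏ/2

The minimum uncertainty in time is:
Δt_min = ℏ/(2ΔE)
Δt_min = (1.055e-34 J·s) / (2 × 2.526e-18 J)
Δt_min = 2.087e-17 s = 20.873 as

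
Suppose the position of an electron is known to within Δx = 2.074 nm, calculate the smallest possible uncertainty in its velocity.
27.909 km/s

Using the Heisenberg uncertainty principle and Δp = mΔv:
ΔxΔp ≥ ℏ/2
Δx(mΔv) ≥ ℏ/2

The minimum uncertainty in velocity is:
Δv_min = ℏ/(2mΔx)
Δv_min = (1.055e-34 J·s) / (2 × 9.109e-31 kg × 2.074e-09 m)
Δv_min = 2.791e+04 m/s = 27.909 km/s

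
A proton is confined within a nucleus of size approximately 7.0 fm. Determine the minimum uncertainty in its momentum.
7.533 × 10^-21 kg·m/s

Using the Heisenberg uncertainty principle:
ΔxΔp ≥ ℏ/2

With Δx ≈ L = 7.000e-15 m (the confinement size):
Δp_min = ℏ/(2Δx)
Δp_min = (1.055e-34 J·s) / (2 × 7.000e-15 m)
Δp_min = 7.533e-21 kg·m/s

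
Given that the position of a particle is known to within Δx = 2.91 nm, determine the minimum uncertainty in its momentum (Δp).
1.812 × 10^-26 kg·m/s

Using the Heisenberg uncertainty principle:
ΔxΔp ≥ ℏ/2

The minimum uncertainty in momentum is:
Δp_min = ℏ/(2Δx)
Δp_min = (1.055e-34 J·s) / (2 × 2.910e-09 m)
Δp_min = 1.812e-26 kg·m/s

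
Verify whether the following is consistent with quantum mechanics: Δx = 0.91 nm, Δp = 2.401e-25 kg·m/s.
Yes, it satisfies the uncertainty principle.

Calculate the product ΔxΔp:
ΔxΔp = (9.100e-10 m) × (2.401e-25 kg·m/s)
ΔxΔp = 2.185e-34 J·s

Compare to the minimum allowed value ℏ/2:
ℏ/2 = 5.273e-35 J·s

Since ΔxΔp = 2.185e-34 J·s ≥ 5.273e-35 J·s = ℏ/2,
the measurement satisfies the uncertainty principle.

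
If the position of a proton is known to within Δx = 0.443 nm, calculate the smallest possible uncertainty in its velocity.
71.161 m/s

Using the Heisenberg uncertainty principle and Δp = mΔv:
ΔxΔp ≥ ℏ/2
Δx(mΔv) ≥ ℏ/2

The minimum uncertainty in velocity is:
Δv_min = ℏ/(2mΔx)
Δv_min = (1.055e-34 J·s) / (2 × 1.673e-27 kg × 4.430e-10 m)
Δv_min = 7.116e+01 m/s = 71.161 m/s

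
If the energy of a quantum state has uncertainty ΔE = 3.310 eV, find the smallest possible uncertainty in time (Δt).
99.428 as

Using the energy-time uncertainty principle:
ΔEΔt ≥ ℏ/2

The minimum uncertainty in time is:
Δt_min = ℏ/(2ΔE)
Δt_min = (1.055e-34 J·s) / (2 × 5.303e-19 J)
Δt_min = 9.943e-17 s = 99.428 as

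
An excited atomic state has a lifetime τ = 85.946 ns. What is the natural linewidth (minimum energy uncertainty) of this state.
3.829 neV

Using the energy-time uncertainty principle:
ΔEΔt ≥ ℏ/2

The lifetime τ represents the time uncertainty Δt.
The natural linewidth (minimum energy uncertainty) is:

ΔE = ℏ/(2τ)
ΔE = (1.055e-34 J·s) / (2 × 8.595e-08 s)
ΔE = 6.135e-28 J = 3.829 neV

This natural linewidth limits the precision of spectroscopic measurements.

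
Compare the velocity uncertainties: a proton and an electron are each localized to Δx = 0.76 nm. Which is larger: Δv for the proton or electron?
The electron has the larger minimum velocity uncertainty, by a ratio of 1836.2.

For both particles, Δp_min = ℏ/(2Δx) = 6.938e-26 kg·m/s (same for both).

The velocity uncertainty is Δv = Δp/m:
- proton: Δv = 6.938e-26 / 1.673e-27 = 4.148e+01 m/s = 41.480 m/s
- electron: Δv = 6.938e-26 / 9.109e-31 = 7.616e+04 m/s = 76.163 km/s

Ratio: 7.616e+04 / 4.148e+01 = 1836.2

The lighter particle has larger velocity uncertainty because Δv ∝ 1/m.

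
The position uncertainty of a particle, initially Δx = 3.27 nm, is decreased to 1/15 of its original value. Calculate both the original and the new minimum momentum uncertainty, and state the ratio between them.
Original Δp_min = 1.612 × 10^-26 kg·m/s; new Δp'_min = 2.419 × 10^-25 kg·m/s; ratio Δp'_min/Δp_min = 15.

From the uncertainty principle ΔxΔp ≥ ℏ/2, the minimum momentum uncertainty is Δp_min = ℏ/(2Δx).

Original (Δx = 3.27 nm = 3.270e-09 m):
Δp_min = (1.055e-34 J·s)/(2 × 3.270e-09 m) = 1.612e-26 kg·m/s

When Δx → (1/15)Δx:
Δp'_min = ℏ/(2 × (1/15)Δx) = 15 × ℏ/(2Δx) = 15 × Δp_min
Δp'_min = 15 × 1.612e-26 kg·m/s = 2.419e-25 kg·m/s

Since Δp_min ∝ 1/Δx, when Δx is decreased to 1/15 of its original value, Δp_min increases to 15 times its original value.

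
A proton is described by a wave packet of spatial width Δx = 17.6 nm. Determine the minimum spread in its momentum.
2.996 × 10^-27 kg·m/s

For a wave packet, the spatial width Δx and momentum spread Δp are related by the uncertainty principle:
ΔxΔp ≥ ℏ/2

The minimum momentum spread is:
Δp_min = ℏ/(2Δx)
Δp_min = (1.055e-34 J·s) / (2 × 1.760e-08 m)
Δp_min = 2.996e-27 kg·m/s

A wave packet cannot have both a well-defined position and well-defined momentum.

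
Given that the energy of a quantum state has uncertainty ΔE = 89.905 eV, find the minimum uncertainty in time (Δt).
3.661 as

Using the energy-time uncertainty principle:
ΔEΔt ≥ ℏ/2

The minimum uncertainty in time is:
Δt_min = ℏ/(2ΔE)
Δt_min = (1.055e-34 J·s) / (2 × 1.440e-17 J)
Δt_min = 3.661e-18 s = 3.661 as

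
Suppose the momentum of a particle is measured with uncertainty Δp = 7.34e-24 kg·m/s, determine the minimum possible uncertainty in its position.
7.184 pm

Using the Heisenberg uncertainty principle:
ΔxΔp ≥ ℏ/2

The minimum uncertainty in position is:
Δx_min = ℏ/(2Δp)
Δx_min = (1.055e-34 J·s) / (2 × 7.340e-24 kg·m/s)
Δx_min = 7.184e-12 m = 7.184 pm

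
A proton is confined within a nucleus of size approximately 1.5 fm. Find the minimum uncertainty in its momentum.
3.515 × 10^-20 kg·m/s

Using the Heisenberg uncertainty principle:
ΔxΔp ≥ ℏ/2

With Δx ≈ L = 1.500e-15 m (the confinement size):
Δp_min = ℏ/(2Δx)
Δp_min = (1.055e-34 J·s) / (2 × 1.500e-15 m)
Δp_min = 3.515e-20 kg·m/s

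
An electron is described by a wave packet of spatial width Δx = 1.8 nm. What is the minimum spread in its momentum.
2.929 × 10^-26 kg·m/s

For a wave packet, the spatial width Δx and momentum spread Δp are related by the uncertainty principle:
ΔxΔp ≥ ℏ/2

The minimum momentum spread is:
Δp_min = ℏ/(2Δx)
Δp_min = (1.055e-34 J·s) / (2 × 1.800e-09 m)
Δp_min = 2.929e-26 kg·m/s

A wave packet cannot have both a well-defined position and well-defined momentum.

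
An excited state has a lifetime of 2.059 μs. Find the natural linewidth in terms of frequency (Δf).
38.649 kHz

Using the energy-time uncertainty principle and E = hf:
ΔEΔt ≥ ℏ/2
hΔf·Δt ≥ ℏ/2

The minimum frequency uncertainty is:
Δf = ℏ/(2hτ) = 1/(4πτ)
Δf = 1/(4π × 2.059e-06 s)
Δf = 3.865e+04 Hz = 38.649 kHz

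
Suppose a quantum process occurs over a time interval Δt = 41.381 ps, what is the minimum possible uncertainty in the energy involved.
7.953 μeV

Using the energy-time uncertainty principle:
ΔEΔt ≥ ℏ/2

The minimum uncertainty in energy is:
ΔE_min = ℏ/(2Δt)
ΔE_min = (1.055e-34 J·s) / (2 × 4.138e-11 s)
ΔE_min = 1.274e-24 J = 7.953 μeV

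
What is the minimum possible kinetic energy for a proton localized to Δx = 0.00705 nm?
104.370 meV

Localizing a particle requires giving it sufficient momentum uncertainty:

1. From uncertainty principle: Δp ≥ ℏ/(2Δx)
   Δp_min = (1.055e-34 J·s) / (2 × 7.050e-12 m)
   Δp_min = 7.479e-24 kg·m/s

2. This momentum uncertainty corresponds to kinetic energy:
   KE ≈ (Δp)²/(2m) = (7.479e-24)²/(2 × 1.673e-27 kg)
   KE = 1.672e-20 J = 104.370 meV

Tighter localization requires more energy.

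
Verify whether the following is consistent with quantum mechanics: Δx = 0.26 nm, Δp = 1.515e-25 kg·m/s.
No, it violates the uncertainty principle (impossible measurement).

Calculate the product ΔxΔp:
ΔxΔp = (2.600e-10 m) × (1.515e-25 kg·m/s)
ΔxΔp = 3.939e-35 J·s

Compare to the minimum allowed value ℏ/2:
ℏ/2 = 5.273e-35 J·s

Since ΔxΔp = 3.939e-35 J·s < 5.273e-35 J·s = ℏ/2,
the measurement violates the uncertainty principle.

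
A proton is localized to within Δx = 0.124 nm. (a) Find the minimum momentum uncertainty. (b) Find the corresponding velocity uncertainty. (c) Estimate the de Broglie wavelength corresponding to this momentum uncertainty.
(a) Δp_min = 4.252 × 10^-25 kg·m/s
(b) Δv_min = 254.230 m/s
(c) λ_dB = 1.558 nm

Step-by-step:

(a) From the uncertainty principle:
Δp_min = ℏ/(2Δx) = (1.055e-34 J·s)/(2 × 1.240e-10 m) = 4.252e-25 kg·m/s

(b) The velocity uncertainty:
Δv = Δp/m = (4.252e-25 kg·m/s)/(1.673e-27 kg) = 2.542e+02 m/s = 254.230 m/s

(c) The de Broglie wavelength for this momentum:
λ = h/p = (6.626e-34 J·s)/(4.252e-25 kg·m/s) = 1.558e-09 m = 1.558 nm

Note: The de Broglie wavelength is comparable to the localization size, as expected from wave-particle duality.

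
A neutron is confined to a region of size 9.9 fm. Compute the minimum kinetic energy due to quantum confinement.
52.855 keV

Using the uncertainty principle:

1. Position uncertainty: Δx ≈ 9.900e-15 m
2. Minimum momentum uncertainty: Δp = ℏ/(2Δx) = 5.326e-21 kg·m/s
3. Minimum kinetic energy:
   KE = (Δp)²/(2m) = (5.326e-21)²/(2 × 1.675e-27 kg)
   KE = 8.468e-15 J = 52.855 keV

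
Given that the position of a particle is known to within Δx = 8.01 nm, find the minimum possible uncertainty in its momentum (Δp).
6.583 × 10^-27 kg·m/s

Using the Heisenberg uncertainty principle:
ΔxΔp ≥ ℏ/2

The minimum uncertainty in momentum is:
Δp_min = ℏ/(2Δx)
Δp_min = (1.055e-34 J·s) / (2 × 8.010e-09 m)
Δp_min = 6.583e-27 kg·m/s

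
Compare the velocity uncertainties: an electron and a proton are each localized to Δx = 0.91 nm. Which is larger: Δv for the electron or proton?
The electron has the larger minimum velocity uncertainty, by a ratio of 1836.2.

For both particles, Δp_min = ℏ/(2Δx) = 5.794e-26 kg·m/s (same for both).

The velocity uncertainty is Δv = Δp/m:
- electron: Δv = 5.794e-26 / 9.109e-31 = 6.361e+04 m/s = 63.609 km/s
- proton: Δv = 5.794e-26 / 1.673e-27 = 3.464e+01 m/s = 34.642 m/s

Ratio: 6.361e+04 / 3.464e+01 = 1836.2

The lighter particle has larger velocity uncertainty because Δv ∝ 1/m.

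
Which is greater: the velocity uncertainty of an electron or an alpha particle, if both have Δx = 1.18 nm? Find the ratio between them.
The electron has the larger minimum velocity uncertainty, by a ratio of 7294.3.

For both particles, Δp_min = ℏ/(2Δx) = 4.469e-26 kg·m/s (same for both).

The velocity uncertainty is Δv = Δp/m:
- electron: Δv = 4.469e-26 / 9.109e-31 = 4.905e+04 m/s = 49.054 km/s
- alpha particle: Δv = 4.469e-26 / 6.645e-27 = 6.725e+00 m/s = 6.725 m/s

Ratio: 4.905e+04 / 6.725e+00 = 7294.3

The lighter particle has larger velocity uncertainty because Δv ∝ 1/m.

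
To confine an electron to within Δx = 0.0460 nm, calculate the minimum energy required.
4.501 eV

Localizing a particle requires giving it sufficient momentum uncertainty:

1. From uncertainty principle: Δp ≥ ℏ/(2Δx)
   Δp_min = (1.055e-34 J·s) / (2 × 4.600e-11 m)
   Δp_min = 1.146e-24 kg·m/s

2. This momentum uncertainty corresponds to kinetic energy:
   KE ≈ (Δp)²/(2m) = (1.146e-24)²/(2 × 9.109e-31 kg)
   KE = 7.212e-19 J = 4.501 eV

Tighter localization requires more energy.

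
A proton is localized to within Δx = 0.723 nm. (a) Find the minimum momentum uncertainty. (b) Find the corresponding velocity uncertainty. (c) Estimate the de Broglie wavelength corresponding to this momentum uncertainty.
(a) Δp_min = 7.293 × 10^-26 kg·m/s
(b) Δv_min = 43.602 m/s
(c) λ_dB = 9.085 nm

Step-by-step:

(a) From the uncertainty principle:
Δp_min = ℏ/(2Δx) = (1.055e-34 J·s)/(2 × 7.230e-10 m) = 7.293e-26 kg·m/s

(b) The velocity uncertainty:
Δv = Δp/m = (7.293e-26 kg·m/s)/(1.673e-27 kg) = 4.360e+01 m/s = 43.602 m/s

(c) The de Broglie wavelength for this momentum:
λ = h/p = (6.626e-34 J·s)/(7.293e-26 kg·m/s) = 9.085e-09 m = 9.085 nm

Note: The de Broglie wavelength is comparable to the localization size, as expected from wave-particle duality.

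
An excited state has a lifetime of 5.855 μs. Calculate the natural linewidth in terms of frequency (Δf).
13.591 kHz

Using the energy-time uncertainty principle and E = hf:
ΔEΔt ≥ ℏ/2
hΔf·Δt ≥ ℏ/2

The minimum frequency uncertainty is:
Δf = ℏ/(2hτ) = 1/(4πτ)
Δf = 1/(4π × 5.855e-06 s)
Δf = 1.359e+04 Hz = 13.591 kHz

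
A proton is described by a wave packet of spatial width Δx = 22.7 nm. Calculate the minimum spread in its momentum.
2.323 × 10^-27 kg·m/s

For a wave packet, the spatial width Δx and momentum spread Δp are related by the uncertainty principle:
ΔxΔp ≥ ℏ/2

The minimum momentum spread is:
Δp_min = ℏ/(2Δx)
Δp_min = (1.055e-34 J·s) / (2 × 2.270e-08 m)
Δp_min = 2.323e-27 kg·m/s

A wave packet cannot have both a well-defined position and well-defined momentum.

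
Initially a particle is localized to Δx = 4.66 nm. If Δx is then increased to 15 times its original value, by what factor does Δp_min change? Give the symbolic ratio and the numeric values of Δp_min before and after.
Original Δp_min = 1.132 × 10^-26 kg·m/s; new Δp'_min = 7.543 × 10^-28 kg·m/s; ratio Δp'_min/Δp_min = 1/15.

From the uncertainty principle ΔxΔp ≥ ℏ/2, the minimum momentum uncertainty is Δp_min = ℏ/(2Δx).

Original (Δx = 4.66 nm = 4.660e-09 m):
Δp_min = (1.055e-34 J·s)/(2 × 4.660e-09 m) = 1.132e-26 kg·m/s

When Δx → 15Δx:
Δp'_min = ℏ/(2 × 15Δx) = (1/15) × ℏ/(2Δx) = (1/15) × Δp_min
Δp'_min = 1/15 × 1.132e-26 kg·m/s = 7.543e-28 kg·m/s

Since Δp_min ∝ 1/Δx, when Δx is increased to 15 times its original value, Δp_min decreases to 1/15 of its original value.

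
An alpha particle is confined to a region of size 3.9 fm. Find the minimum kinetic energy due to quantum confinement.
85.852 keV

Using the uncertainty principle:

1. Position uncertainty: Δx ≈ 3.900e-15 m
2. Minimum momentum uncertainty: Δp = ℏ/(2Δx) = 1.352e-20 kg·m/s
3. Minimum kinetic energy:
   KE = (Δp)²/(2m) = (1.352e-20)²/(2 × 6.645e-27 kg)
   KE = 1.375e-14 J = 85.852 keV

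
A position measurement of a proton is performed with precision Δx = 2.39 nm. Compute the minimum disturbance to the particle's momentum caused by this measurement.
2.206 × 10^-26 kg·m/s

The uncertainty principle implies that measuring position disturbs momentum:
ΔxΔp ≥ ℏ/2

When we measure position with precision Δx, we necessarily introduce a momentum uncertainty:
Δp ≥ ℏ/(2Δx)
Δp_min = (1.055e-34 J·s) / (2 × 2.390e-09 m)
Δp_min = 2.206e-26 kg·m/s

The more precisely we measure position, the greater the momentum disturbance.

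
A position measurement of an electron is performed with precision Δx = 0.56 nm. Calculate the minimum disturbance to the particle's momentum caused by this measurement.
9.416 × 10^-26 kg·m/s

The uncertainty principle implies that measuring position disturbs momentum:
ΔxΔp ≥ ℏ/2

When we measure position with precision Δx, we necessarily introduce a momentum uncertainty:
Δp ≥ ℏ/(2Δx)
Δp_min = (1.055e-34 J·s) / (2 × 5.600e-10 m)
Δp_min = 9.416e-26 kg·m/s

The more precisely we measure position, the greater the momentum disturbance.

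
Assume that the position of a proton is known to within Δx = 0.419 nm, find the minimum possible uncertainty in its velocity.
75.238 m/s

Using the Heisenberg uncertainty principle and Δp = mΔv:
ΔxΔp ≥ ℏ/2
Δx(mΔv) ≥ ℏ/2

The minimum uncertainty in velocity is:
Δv_min = ℏ/(2mΔx)
Δv_min = (1.055e-34 J·s) / (2 × 1.673e-27 kg × 4.190e-10 m)
Δv_min = 7.524e+01 m/s = 75.238 m/s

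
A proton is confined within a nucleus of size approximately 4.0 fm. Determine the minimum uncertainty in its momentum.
1.318 × 10^-20 kg·m/s

Using the Heisenberg uncertainty principle:
ΔxΔp ≥ ℏ/2

With Δx ≈ L = 4.000e-15 m (the confinement size):
Δp_min = ℏ/(2Δx)
Δp_min = (1.055e-34 J·s) / (2 × 4.000e-15 m)
Δp_min = 1.318e-20 kg·m/s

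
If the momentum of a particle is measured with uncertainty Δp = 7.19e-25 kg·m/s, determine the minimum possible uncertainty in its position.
73.336 pm

Using the Heisenberg uncertainty principle:
ΔxΔp ≥ ℏ/2

The minimum uncertainty in position is:
Δx_min = ℏ/(2Δp)
Δx_min = (1.055e-34 J·s) / (2 × 7.190e-25 kg·m/s)
Δx_min = 7.334e-11 m = 73.336 pm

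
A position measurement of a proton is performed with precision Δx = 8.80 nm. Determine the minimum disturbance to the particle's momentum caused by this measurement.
5.992 × 10^-27 kg·m/s

The uncertainty principle implies that measuring position disturbs momentum:
ΔxΔp ≥ ℏ/2

When we measure position with precision Δx, we necessarily introduce a momentum uncertainty:
Δp ≥ ℏ/(2Δx)
Δp_min = (1.055e-34 J·s) / (2 × 8.800e-09 m)
Δp_min = 5.992e-27 kg·m/s

The more precisely we measure position, the greater the momentum disturbance.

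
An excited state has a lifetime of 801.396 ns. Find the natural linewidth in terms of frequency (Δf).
99.299 kHz

Using the energy-time uncertainty principle and E = hf:
ΔEΔt ≥ ℏ/2
hΔf·Δt ≥ ℏ/2

The minimum frequency uncertainty is:
Δf = ℏ/(2hτ) = 1/(4πτ)
Δf = 1/(4π × 8.014e-07 s)
Δf = 9.930e+04 Hz = 99.299 kHz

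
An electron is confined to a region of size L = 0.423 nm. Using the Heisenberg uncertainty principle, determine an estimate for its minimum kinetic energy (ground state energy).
53.233 meV

Using the uncertainty principle to estimate ground state energy:

1. The position uncertainty is approximately the confinement size:
   Δx ≈ L = 4.230e-10 m

2. From ΔxΔp ≥ ℏ/2, the minimum momentum uncertainty is:
   Δp ≈ ℏ/(2L) = 1.247e-25 kg·m/s

3. The kinetic energy is approximately:
   KE ≈ (Δp)²/(2m) = (1.247e-25)²/(2 × 9.109e-31 kg)
   KE ≈ 8.529e-21 J = 53.233 meV

This is an order-of-magnitude estimate of the ground state energy.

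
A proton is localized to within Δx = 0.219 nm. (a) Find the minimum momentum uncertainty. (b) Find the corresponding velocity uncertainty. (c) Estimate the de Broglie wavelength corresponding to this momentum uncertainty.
(a) Δp_min = 2.408 × 10^-25 kg·m/s
(b) Δv_min = 143.948 m/s
(c) λ_dB = 2.752 nm

Step-by-step:

(a) From the uncertainty principle:
Δp_min = ℏ/(2Δx) = (1.055e-34 J·s)/(2 × 2.190e-10 m) = 2.408e-25 kg·m/s

(b) The velocity uncertainty:
Δv = Δp/m = (2.408e-25 kg·m/s)/(1.673e-27 kg) = 1.439e+02 m/s = 143.948 m/s

(c) The de Broglie wavelength for this momentum:
λ = h/p = (6.626e-34 J·s)/(2.408e-25 kg·m/s) = 2.752e-09 m = 2.752 nm

Note: The de Broglie wavelength is comparable to the localization size, as expected from wave-particle duality.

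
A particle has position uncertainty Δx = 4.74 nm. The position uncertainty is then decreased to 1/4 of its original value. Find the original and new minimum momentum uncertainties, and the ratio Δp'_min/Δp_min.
Original Δp_min = 1.112 × 10^-26 kg·m/s; new Δp'_min = 4.450 × 10^-26 kg·m/s; ratio Δp'_min/Δp_min = 4.

From the uncertainty principle ΔxΔp ≥ ℏ/2, the minimum momentum uncertainty is Δp_min = ℏ/(2Δx).

Original (Δx = 4.74 nm = 4.740e-09 m):
Δp_min = (1.055e-34 J·s)/(2 × 4.740e-09 m) = 1.112e-26 kg·m/s

When Δx → (1/4)Δx:
Δp'_min = ℏ/(2 × (1/4)Δx) = 4 × ℏ/(2Δx) = 4 × Δp_min
Δp'_min = 4 × 1.112e-26 kg·m/s = 4.450e-26 kg·m/s

Since Δp_min ∝ 1/Δx, when Δx is decreased to 1/4 of its original value, Δp_min increases to 4 times its original value.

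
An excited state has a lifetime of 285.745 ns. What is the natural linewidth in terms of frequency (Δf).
278.491 kHz

Using the energy-time uncertainty principle and E = hf:
ΔEΔt ≥ ℏ/2
hΔf·Δt ≥ ℏ/2

The minimum frequency uncertainty is:
Δf = ℏ/(2hτ) = 1/(4πτ)
Δf = 1/(4π × 2.857e-07 s)
Δf = 2.785e+05 Hz = 278.491 kHz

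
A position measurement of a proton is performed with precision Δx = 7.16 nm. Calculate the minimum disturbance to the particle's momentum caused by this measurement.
7.364 × 10^-27 kg·m/s

The uncertainty principle implies that measuring position disturbs momentum:
ΔxΔp ≥ ℏ/2

When we measure position with precision Δx, we necessarily introduce a momentum uncertainty:
Δp ≥ ℏ/(2Δx)
Δp_min = (1.055e-34 J·s) / (2 × 7.160e-09 m)
Δp_min = 7.364e-27 kg·m/s

The more precisely we measure position, the greater the momentum disturbance.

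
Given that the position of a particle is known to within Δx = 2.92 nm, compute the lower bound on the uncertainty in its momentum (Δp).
1.806 × 10^-26 kg·m/s

Using the Heisenberg uncertainty principle:
ΔxΔp ≥ ℏ/2

The minimum uncertainty in momentum is:
Δp_min = ℏ/(2Δx)
Δp_min = (1.055e-34 J·s) / (2 × 2.920e-09 m)
Δp_min = 1.806e-26 kg·m/s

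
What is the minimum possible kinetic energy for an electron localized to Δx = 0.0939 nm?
1.080 eV

Localizing a particle requires giving it sufficient momentum uncertainty:

1. From uncertainty principle: Δp ≥ ℏ/(2Δx)
   Δp_min = (1.055e-34 J·s) / (2 × 9.390e-11 m)
   Δp_min = 5.615e-25 kg·m/s

2. This momentum uncertainty corresponds to kinetic energy:
   KE ≈ (Δp)²/(2m) = (5.615e-25)²/(2 × 9.109e-31 kg)
   KE = 1.731e-19 J = 1.080 eV

Tighter localization requires more energy.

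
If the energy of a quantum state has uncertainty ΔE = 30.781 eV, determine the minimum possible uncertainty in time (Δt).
10.692 as

Using the energy-time uncertainty principle:
ΔEΔt ≥ ℏ/2

The minimum uncertainty in time is:
Δt_min = ℏ/(2ΔE)
Δt_min = (1.055e-34 J·s) / (2 × 4.932e-18 J)
Δt_min = 1.069e-17 s = 10.692 as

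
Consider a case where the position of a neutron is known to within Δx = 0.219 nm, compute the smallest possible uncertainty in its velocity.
143.749 m/s

Using the Heisenberg uncertainty principle and Δp = mΔv:
ΔxΔp ≥ ℏ/2
Δx(mΔv) ≥ ℏ/2

The minimum uncertainty in velocity is:
Δv_min = ℏ/(2mΔx)
Δv_min = (1.055e-34 J·s) / (2 × 1.675e-27 kg × 2.190e-10 m)
Δv_min = 1.437e+02 m/s = 143.749 m/s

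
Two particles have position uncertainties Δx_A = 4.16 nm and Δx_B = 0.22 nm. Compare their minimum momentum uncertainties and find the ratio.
Particle B has the larger minimum momentum uncertainty, by a factor of 18.91.

For each particle, the minimum momentum uncertainty is Δp_min = ℏ/(2Δx):

Particle A: Δp_A = ℏ/(2×4.160e-09 m) = 1.268e-26 kg·m/s
Particle B: Δp_B = ℏ/(2×2.200e-10 m) = 2.397e-25 kg·m/s

Ratio: Δp_B/Δp_A = 18.91

Since Δp_min ∝ 1/Δx, the particle with smaller position uncertainty (B) has larger momentum uncertainty.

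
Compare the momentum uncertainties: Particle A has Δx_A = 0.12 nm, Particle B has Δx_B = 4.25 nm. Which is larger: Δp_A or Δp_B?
Particle A has the larger minimum momentum uncertainty, by a factor of 35.42.

For each particle, the minimum momentum uncertainty is Δp_min = ℏ/(2Δx):

Particle A: Δp_A = ℏ/(2×1.200e-10 m) = 4.394e-25 kg·m/s
Particle B: Δp_B = ℏ/(2×4.250e-09 m) = 1.241e-26 kg·m/s

Ratio: Δp_A/Δp_B = 35.42

Since Δp_min ∝ 1/Δx, the particle with smaller position uncertainty (A) has larger momentum uncertainty.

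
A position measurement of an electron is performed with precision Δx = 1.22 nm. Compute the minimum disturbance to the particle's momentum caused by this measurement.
4.322 × 10^-26 kg·m/s

The uncertainty principle implies that measuring position disturbs momentum:
ΔxΔp ≥ ℏ/2

When we measure position with precision Δx, we necessarily introduce a momentum uncertainty:
Δp ≥ ℏ/(2Δx)
Δp_min = (1.055e-34 J·s) / (2 × 1.220e-09 m)
Δp_min = 4.322e-26 kg·m/s

The more precisely we measure position, the greater the momentum disturbance.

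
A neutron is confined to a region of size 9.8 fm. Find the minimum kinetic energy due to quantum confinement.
53.939 keV

Using the uncertainty principle:

1. Position uncertainty: Δx ≈ 9.800e-15 m
2. Minimum momentum uncertainty: Δp = ℏ/(2Δx) = 5.380e-21 kg·m/s
3. Minimum kinetic energy:
   KE = (Δp)²/(2m) = (5.380e-21)²/(2 × 1.675e-27 kg)
   KE = 8.642e-15 J = 53.939 keV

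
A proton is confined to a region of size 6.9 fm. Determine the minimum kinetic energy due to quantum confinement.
108.957 keV

Using the uncertainty principle:

1. Position uncertainty: Δx ≈ 6.900e-15 m
2. Minimum momentum uncertainty: Δp = ℏ/(2Δx) = 7.642e-21 kg·m/s
3. Minimum kinetic energy:
   KE = (Δp)²/(2m) = (7.642e-21)²/(2 × 1.673e-27 kg)
   KE = 1.746e-14 J = 108.957 keV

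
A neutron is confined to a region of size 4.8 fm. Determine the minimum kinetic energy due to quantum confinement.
224.840 keV

Using the uncertainty principle:

1. Position uncertainty: Δx ≈ 4.800e-15 m
2. Minimum momentum uncertainty: Δp = ℏ/(2Δx) = 1.099e-20 kg·m/s
3. Minimum kinetic energy:
   KE = (Δp)²/(2m) = (1.099e-20)²/(2 × 1.675e-27 kg)
   KE = 3.602e-14 J = 224.840 keV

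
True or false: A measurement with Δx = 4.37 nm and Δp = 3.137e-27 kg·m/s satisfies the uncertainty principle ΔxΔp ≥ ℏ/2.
No, it violates the uncertainty principle (impossible measurement).

Calculate the product ΔxΔp:
ΔxΔp = (4.370e-09 m) × (3.137e-27 kg·m/s)
ΔxΔp = 1.371e-35 J·s

Compare to the minimum allowed value ℏ/2:
ℏ/2 = 5.273e-35 J·s

Since ΔxΔp = 1.371e-35 J·s < 5.273e-35 J·s = ℏ/2,
the measurement violates the uncertainty principle.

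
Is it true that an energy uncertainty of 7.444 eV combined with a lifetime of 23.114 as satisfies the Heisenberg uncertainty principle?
No, it violates the uncertainty relation.

Calculate the product ΔEΔt:
ΔE = 7.444 eV = 1.193e-18 J
ΔEΔt = (1.193e-18 J) × (2.311e-17 s)
ΔEΔt = 2.757e-35 J·s

Compare to the minimum allowed value ℏ/2:
ℏ/2 = 5.273e-35 J·s

Since ΔEΔt = 2.757e-35 J·s < 5.273e-35 J·s = ℏ/2,
this violates the uncertainty relation.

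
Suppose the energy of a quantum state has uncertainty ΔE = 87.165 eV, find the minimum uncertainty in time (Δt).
3.776 as

Using the energy-time uncertainty principle:
ΔEΔt ≥ ℏ/2

The minimum uncertainty in time is:
Δt_min = ℏ/(2ΔE)
Δt_min = (1.055e-34 J·s) / (2 × 1.397e-17 J)
Δt_min = 3.776e-18 s = 3.776 as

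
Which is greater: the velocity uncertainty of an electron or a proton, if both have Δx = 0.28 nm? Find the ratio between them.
The electron has the larger minimum velocity uncertainty, by a ratio of 1836.2.

For both particles, Δp_min = ℏ/(2Δx) = 1.883e-25 kg·m/s (same for both).

The velocity uncertainty is Δv = Δp/m:
- electron: Δv = 1.883e-25 / 9.109e-31 = 2.067e+05 m/s = 206.728 km/s
- proton: Δv = 1.883e-25 / 1.673e-27 = 1.126e+02 m/s = 112.588 m/s

Ratio: 2.067e+05 / 1.126e+02 = 1836.2

The lighter particle has larger velocity uncertainty because Δv ∝ 1/m.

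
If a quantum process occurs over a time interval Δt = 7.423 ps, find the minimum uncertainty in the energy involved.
44.336 μeV

Using the energy-time uncertainty principle:
ΔEΔt ≥ ℏ/2

The minimum uncertainty in energy is:
ΔE_min = ℏ/(2Δt)
ΔE_min = (1.055e-34 J·s) / (2 × 7.423e-12 s)
ΔE_min = 7.103e-24 J = 44.336 μeV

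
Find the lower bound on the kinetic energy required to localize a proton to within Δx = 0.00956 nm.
56.759 meV

Localizing a particle requires giving it sufficient momentum uncertainty:

1. From uncertainty principle: Δp ≥ ℏ/(2Δx)
   Δp_min = (1.055e-34 J·s) / (2 × 9.560e-12 m)
   Δp_min = 5.516e-24 kg·m/s

2. This momentum uncertainty corresponds to kinetic energy:
   KE ≈ (Δp)²/(2m) = (5.516e-24)²/(2 × 1.673e-27 kg)
   KE = 9.094e-21 J = 56.759 meV

Tighter localization requires more energy.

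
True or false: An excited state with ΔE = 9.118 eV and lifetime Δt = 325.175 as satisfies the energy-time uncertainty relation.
Yes, it satisfies the uncertainty relation.

Calculate the product ΔEΔt:
ΔE = 9.118 eV = 1.461e-18 J
ΔEΔt = (1.461e-18 J) × (3.252e-16 s)
ΔEΔt = 4.750e-34 J·s

Compare to the minimum allowed value ℏ/2:
ℏ/2 = 5.273e-35 J·s

Since ΔEΔt = 4.750e-34 J·s ≥ 5.273e-35 J·s = ℏ/2,
this satisfies the uncertainty relation.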